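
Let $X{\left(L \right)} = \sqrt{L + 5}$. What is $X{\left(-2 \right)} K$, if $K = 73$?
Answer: $73 \sqrt{3} \approx 126.44$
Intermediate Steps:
$X{\left(L \right)} = \sqrt{5 + L}$
$X{\left(-2 \right)} K = \sqrt{5 - 2} \cdot 73 = \sqrt{3} \cdot 73 = 73 \sqrt{3}$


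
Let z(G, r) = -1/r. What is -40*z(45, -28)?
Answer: -10/7 ≈ -1.4286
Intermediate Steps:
-40*z(45, -28) = -(-40)/(-28) = -(-40)*(-1)/28 = -40*1/28 = -10/7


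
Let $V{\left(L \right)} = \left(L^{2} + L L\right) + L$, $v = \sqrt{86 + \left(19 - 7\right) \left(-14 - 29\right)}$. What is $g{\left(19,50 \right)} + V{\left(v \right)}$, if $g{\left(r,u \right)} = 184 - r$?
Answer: $-695 + i \sqrt{430} \approx -695.0 + 20.736 i$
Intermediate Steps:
$v = i \sqrt{430}$ ($v = \sqrt{86 + 12 \left(-43\right)} = \sqrt{86 - 516} = \sqrt{-430} = i \sqrt{430} \approx 20.736 i$)
$V{\left(L \right)} = L + 2 L^{2}$ ($V{\left(L \right)} = \left(L^{2} + L^{2}\right) + L = 2 L^{2} + L = L + 2 L^{2}$)
$g{\left(19,50 \right)} + V{\left(v \right)} = \left(184 - 19\right) + i \sqrt{430} \left(1 + 2 i \sqrt{430}\right) = 165 + i \sqrt{430} \left(1 + 2 i \sqrt{430}\right)$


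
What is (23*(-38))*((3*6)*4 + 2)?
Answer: -64676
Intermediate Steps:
(23*(-38))*((3*6)*4 + 2) = -874*(18*4 + 2) = -874*(72 + 2) = -874*74 = -64676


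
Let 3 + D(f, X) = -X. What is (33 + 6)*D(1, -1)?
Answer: -78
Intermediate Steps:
D(f, X) = -3 - X
(33 + 6)*D(1, -1) = (33 + 6)*(-3 - 1*(-1)) = 39*(-3 + 1) = 39*(-2) = -78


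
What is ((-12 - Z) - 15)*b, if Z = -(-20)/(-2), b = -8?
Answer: 136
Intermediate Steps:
Z = -10 (Z = -(-20)*(-1)/2 = -5*2 = -10)
((-12 - Z) - 15)*b = ((-12 - 1*(-10)) - 15)*(-8) = ((-12 + 10) - 15)*(-8) = (-2 - 15)*(-8) = -17*(-8) = 136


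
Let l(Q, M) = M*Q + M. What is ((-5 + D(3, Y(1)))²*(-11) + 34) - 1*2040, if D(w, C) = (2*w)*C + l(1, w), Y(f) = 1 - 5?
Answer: -7825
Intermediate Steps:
Y(f) = -4
l(Q, M) = M + M*Q
D(w, C) = 2*w + 2*C*w (D(w, C) = (2*w)*C + w*(1 + 1) = 2*C*w + w*2 = 2*C*w + 2*w = 2*w + 2*C*w)
((-5 + D(3, Y(1)))²*(-11) + 34) - 1*2040 = ((-5 + 2*3*(1 - 4))²*(-11) + 34) - 1*2040 = ((-5 + 2*3*(-3))²*(-11) + 34) - 2040 = ((-5 - 18)²*(-11) + 34) - 2040 = ((-23)²*(-11) + 34) - 2040 = (529*(-11) + 34) - 2040 = (-5819 + 34) - 2040 = -5785 - 2040 = -7825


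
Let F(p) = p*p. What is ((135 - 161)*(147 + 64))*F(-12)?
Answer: -789984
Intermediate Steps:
F(p) = p²
((135 - 161)*(147 + 64))*F(-12) = ((135 - 161)*(147 + 64))*(-12)² = -26*211*144 = -5486*144 = -789984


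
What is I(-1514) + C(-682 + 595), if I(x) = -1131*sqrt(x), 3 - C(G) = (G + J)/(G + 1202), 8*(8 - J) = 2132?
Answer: 7381/2230 - 1131*I*sqrt(1514) ≈ 3.3099 - 44007.0*I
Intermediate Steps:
J = -517/2 (J = 8 - 1/8*2132 = 8 - 533/2 = -517/2 ≈ -258.50)
C(G) = 3 - (-517/2 + G)/(1202 + G) (C(G) = 3 - (G - 517/2)/(G + 1202) = 3 - (-517/2 + G)/(1202 + G))
I(-1514) + C(-682 + 595) = -1131*I*sqrt(1514) + (7729 + 4*(-682 + 595))/(2*(1202 + (-682 + 595))) = -1131*I*sqrt(1514) + (7729 + 4*(-87))/(2*(1202 - 87)) = -1131*I*sqrt(1514) + (1/2)*(7729 - 348)/1115 = -1131*I*sqrt(1514) + (1/2)*(1/1115)*7381 = -1131*I*sqrt(1514) + 7381/2230 = 7381/2230 - 1131*I*sqrt(1514)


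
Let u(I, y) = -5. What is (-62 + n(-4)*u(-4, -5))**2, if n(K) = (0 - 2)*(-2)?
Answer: 6724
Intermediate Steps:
n(K) = 4 (n(K) = -2*(-2) = 4)
(-62 + n(-4)*u(-4, -5))**2 = (-62 + 4*(-5))**2 = (-62 - 20)**2 = (-82)**2 = 6724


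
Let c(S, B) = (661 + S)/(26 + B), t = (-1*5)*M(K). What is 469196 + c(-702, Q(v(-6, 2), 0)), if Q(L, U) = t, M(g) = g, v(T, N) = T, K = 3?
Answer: 5161115/11 ≈ 4.6919e+5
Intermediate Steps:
t = -15 (t = -1*5*3 = -5*3 = -15)
Q(L, U) = -15
c(S, B) = (661 + S)/(26 + B)
469196 + c(-702, Q(v(-6, 2), 0)) = 469196 + (661 - 702)/(26 - 15) = 469196 - 41/11 = 5161115/11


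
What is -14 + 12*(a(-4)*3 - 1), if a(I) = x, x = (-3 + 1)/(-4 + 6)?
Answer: -62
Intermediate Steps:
x = -1 (x = -2/2 = -2*½ = -1)
a(I) = -1
-14 + 12*(a(-4)*3 - 1) = -14 + 12*(-1*3 - 1) = -14 + 12*(-3 - 1) = -14 + 12*(-4) = -14 - 48 = -62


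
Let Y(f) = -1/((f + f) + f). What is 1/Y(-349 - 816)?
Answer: 3495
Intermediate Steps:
Y(f) = -1/(3*f) (Y(f) = -1/(2*f + f) = -1/(3*f))
1/Y(-349 - 816) = 1/(-1/(3*(-349 - 816))) = 1/(-1/3/(-1165)) = 1/(-1/3*(-1/1165)) = 1/(1/3495) = 3495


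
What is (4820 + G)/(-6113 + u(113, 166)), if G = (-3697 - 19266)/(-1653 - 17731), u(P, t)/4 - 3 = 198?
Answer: -93453843/102909656 ≈ -0.90812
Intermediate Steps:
u(P, t) = 804 (u(P, t) = 12 + 4*198 = 12 + 792 = 804)
G = 22963/19384 (G = -22963/(-19384) = -22963*(-1/19384) = 22963/19384 ≈ 1.1846)
(4820 + G)/(-6113 + u(113, 166)) = (4820 + 22963/19384)/(-6113 + 804) = (93453843/19384)/(-5309) = (93453843/19384)*(-1/5309) = -93453843/102909656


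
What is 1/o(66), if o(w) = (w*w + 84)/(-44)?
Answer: -11/1110 ≈ -0.0099099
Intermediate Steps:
o(w) = -21/11 - w**2/44 (o(w) = (w**2 + 84)*(-1/44) = (84 + w**2)*(-1/44) = -21/11 - w**2/44)
1/o(66) = 1/(-21/11 - 1/44*66**2) = 1/(-21/11 - 1/44*4356) = 1/(-21/11 - 99) = 1/(-1110/11) = -11/1110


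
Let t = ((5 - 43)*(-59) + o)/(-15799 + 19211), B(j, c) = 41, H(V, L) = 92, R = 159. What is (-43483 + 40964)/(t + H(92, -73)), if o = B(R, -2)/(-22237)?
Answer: -191123190236/7030138561 ≈ -27.186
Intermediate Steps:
o = -41/22237 (o = 41/(-22237) = 41*(-1/22237) = -41/22237 ≈ -0.0018438)
t = 49855313/75872644 (t = ((5 - 43)*(-59) - 41/22237)/(-15799 + 19211) = (-38*(-59) - 41/22237)/3412 = (2242 - 41/22237)*(1/3412) = (49855313/22237)*(1/3412) = 49855313/75872644 ≈ 0.65709)
(-43483 + 40964)/(t + H(92, -73)) = (-43483 + 40964)/(49855313/75872644 + 92) = -2519/7030138561/75872644 = -2519*75872644/7030138561 = -191123190236/7030138561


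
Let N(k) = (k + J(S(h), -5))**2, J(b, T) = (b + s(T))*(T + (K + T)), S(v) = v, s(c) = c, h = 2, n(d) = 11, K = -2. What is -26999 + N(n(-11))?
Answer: -24790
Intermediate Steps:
J(b, T) = (-2 + 2*T)*(T + b) (J(b, T) = (b + T)*(T + (-2 + T)) = (T + b)*(-2 + 2*T) = (-2 + 2*T)*(T + b))
N(k) = (36 + k)**2 (N(k) = (k + (-2*(-5) - 2*2 + 2*(-5)**2 + 2*(-5)*2))**2 = (k + (10 - 4 + 2*25 - 20))**2 = (k + (10 - 4 + 50 - 20))**2 = (k + 36)**2 = (36 + k)**2)
-26999 + N(n(-11)) = -26999 + (36 + 11)**2 = -26999 + 47**2 = -26999 + 2209 = -24790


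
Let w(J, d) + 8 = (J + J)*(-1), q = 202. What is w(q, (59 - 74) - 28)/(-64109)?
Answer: 412/64109 ≈ 0.0064266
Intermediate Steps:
w(J, d) = -8 - 2*J (w(J, d) = -8 + (J + J)*(-1) = -8 + (2*J)*(-1) = -8 - 2*J)
w(q, (59 - 74) - 28)/(-64109) = (-8 - 2*202)/(-64109) = (-8 - 404)*(-1/64109) = -412*(-1/64109) = 412/64109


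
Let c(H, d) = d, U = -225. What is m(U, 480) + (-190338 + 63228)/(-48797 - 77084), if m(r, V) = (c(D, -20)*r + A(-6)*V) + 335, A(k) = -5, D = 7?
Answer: 306647345/125881 ≈ 2436.0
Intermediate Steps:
m(r, V) = 335 - 20*r - 5*V (m(r, V) = (-20*r - 5*V) + 335 = 335 - 20*r - 5*V)
m(U, 480) + (-190338 + 63228)/(-48797 - 77084) = (335 - 20*(-225) - 5*480) + (-190338 + 63228)/(-48797 - 77084) = (335 + 4500 - 2400) - 127110/(-125881) = 2435 - 127110*(-1/125881) = 2435 + 127110/125881 = 306647345/125881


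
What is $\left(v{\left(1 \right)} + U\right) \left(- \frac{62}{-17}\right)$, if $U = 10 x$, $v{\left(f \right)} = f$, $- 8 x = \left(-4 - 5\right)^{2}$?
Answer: $- \frac{12431}{34} \approx -365.62$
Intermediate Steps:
$x = - \frac{81}{8}$ ($x = - \frac{\left(-4 - 5\right)^{2}}{8} = - \frac{\left(-9\right)^{2}}{8} = \left(- \frac{1}{8}\right) 81 = - \frac{81}{8} \approx -10.125$)
$U = - \frac{405}{4}$ ($U = 10 \left(- \frac{81}{8}\right) = - \frac{405}{4} \approx -101.25$)
$\left(v{\left(1 \right)} + U\right) \left(- \frac{62}{-17}\right) = \left(1 - \frac{405}{4}\right) \left(- \frac{62}{-17}\right) = - \frac{401 \left(\left(-62\right) \left(- \frac{1}{17}\right)\right)}{4} = \left(- \frac{401}{4}\right) \frac{62}{17} = - \frac{12431}{34}$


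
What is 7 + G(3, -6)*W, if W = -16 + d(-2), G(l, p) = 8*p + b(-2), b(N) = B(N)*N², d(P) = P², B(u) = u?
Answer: 679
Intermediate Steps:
b(N) = N³ (b(N) = N*N² = N³)
G(l, p) = -8 + 8*p (G(l, p) = 8*p + (-2)³ = 8*p - 8 = -8 + 8*p)
W = -12 (W = -16 + (-2)² = -16 + 4 = -12)
7 + G(3, -6)*W = 7 + (-8 + 8*(-6))*(-12) = 7 + (-8 - 48)*(-12) = 7 - 56*(-12) = 7 + 672 = 679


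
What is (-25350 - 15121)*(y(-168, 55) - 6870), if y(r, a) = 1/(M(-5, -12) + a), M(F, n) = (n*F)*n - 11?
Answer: 187952220991/676 ≈ 2.7804e+8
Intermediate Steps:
M(F, n) = -11 + F*n² (M(F, n) = (F*n)*n - 11 = F*n² - 11 = -11 + F*n²)
y(r, a) = 1/(-731 + a) (y(r, a) = 1/((-11 - 5*(-12)²) + a) = 1/((-11 - 5*144) + a) = 1/((-11 - 720) + a) = 1/(-731 + a))
(-25350 - 15121)*(y(-168, 55) - 6870) = (-25350 - 15121)*(1/(-731 + 55) - 6870) = -40471*(1/(-676) - 6870) = -40471*(-1/676 - 6870) = -40471*(-4644121/676) = 187952220991/676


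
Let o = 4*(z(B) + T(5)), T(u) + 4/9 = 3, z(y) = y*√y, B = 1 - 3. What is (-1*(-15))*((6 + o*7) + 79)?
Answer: 7045/3 - 840*I*√2 ≈ 2348.3 - 1187.9*I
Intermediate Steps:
B = -2
z(y) = y^(3/2)
T(u) = 23/9 (T(u) = -4/9 + 3 = 23/9)
o = 92/9 - 8*I*√2 (o = 4*((-2)^(3/2) + 23/9) = 4*(-2*I*√2 + 23/9) = 4*(23/9 - 2*I*√2) = 92/9 - 8*I*√2 ≈ 10.222 - 11.314*I)
(-1*(-15))*((6 + o*7) + 79) = (-1*(-15))*((6 + (92/9 - 8*I*√2)*7) + 79) = 15*((6 + (644/9 - 56*I*√2)) + 79) = 15*((698/9 - 56*I*√2) + 79) = 15*(1409/9 - 56*I*√2) = 7045/3 - 840*I*√2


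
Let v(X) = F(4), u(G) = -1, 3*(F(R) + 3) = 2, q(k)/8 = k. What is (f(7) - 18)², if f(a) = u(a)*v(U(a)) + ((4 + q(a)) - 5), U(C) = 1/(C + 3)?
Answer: 13924/9 ≈ 1547.1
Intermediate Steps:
q(k) = 8*k
F(R) = -7/3 (F(R) = -3 + (⅓)*2 = -3 + ⅔ = -7/3)
U(C) = 1/(3 + C)
v(X) = -7/3
f(a) = 4/3 + 8*a (f(a) = -1*(-7/3) + ((4 + 8*a) - 5) = 7/3 + (-1 + 8*a) = 4/3 + 8*a)
(f(7) - 18)² = ((4/3 + 8*7) - 18)² = ((4/3 + 56) - 18)² = (172/3 - 18)² = (118/3)² = 13924/9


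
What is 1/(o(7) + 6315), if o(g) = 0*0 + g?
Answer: 1/6322 ≈ 0.00015818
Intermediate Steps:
o(g) = g (o(g) = 0 + g = g)
1/(o(7) + 6315) = 1/(7 + 6315) = 1/6322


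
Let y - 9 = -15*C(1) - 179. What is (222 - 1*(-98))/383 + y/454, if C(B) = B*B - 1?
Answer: 40085/86941 ≈ 0.46106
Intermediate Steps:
C(B) = -1 + B**2 (C(B) = B**2 - 1 = -1 + B**2)
y = -170 (y = 9 + (-15*(-1 + 1**2) - 179) = 9 + (-15*(-1 + 1) - 179) = 9 + (-15*0 - 179) = 9 + (0 - 179) = 9 - 179 = -170)
(222 - 1*(-98))/383 + y/454 = (222 - 1*(-98))/383 - 170/454 = (222 + 98)*(1/383) - 170*1/454 = 320*(1/383) - 85/227 = 320/383 - 85/227 = 40085/86941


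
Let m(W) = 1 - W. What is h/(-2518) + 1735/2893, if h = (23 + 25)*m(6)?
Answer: 2531525/3642287 ≈ 0.69504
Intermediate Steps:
h = -240 (h = (23 + 25)*(1 - 1*6) = 48*(1 - 6) = 48*(-5) = -240)
h/(-2518) + 1735/2893 = -240/(-2518) + 1735/2893 = -240*(-1/2518) + 1735*(1/2893) = 120/1259 + 1735/2893 = 2531525/3642287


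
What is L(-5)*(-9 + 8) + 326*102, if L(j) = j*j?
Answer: 33227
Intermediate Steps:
L(j) = j**2
L(-5)*(-9 + 8) + 326*102 = (-5)**2*(-9 + 8) + 326*102 = 25*(-1) + 33252 = -25 + 33252 = 33227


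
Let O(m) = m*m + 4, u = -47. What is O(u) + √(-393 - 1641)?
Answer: 2213 + 3*I*√226 ≈ 2213.0 + 45.1*I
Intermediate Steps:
O(m) = 4 + m² (O(m) = m² + 4 = 4 + m²)
O(u) + √(-393 - 1641) = (4 + (-47)²) + √(-393 - 1641) = (4 + 2209) + √(-2034) = 2213 + 3*I*√226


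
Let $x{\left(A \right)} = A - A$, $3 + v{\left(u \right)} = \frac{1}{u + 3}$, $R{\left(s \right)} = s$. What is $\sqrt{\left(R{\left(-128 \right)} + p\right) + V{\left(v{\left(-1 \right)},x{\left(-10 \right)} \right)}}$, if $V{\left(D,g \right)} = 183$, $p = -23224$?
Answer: $i \sqrt{23169} \approx 152.21 i$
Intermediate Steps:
$v{\left(u \right)} = -3 + \frac{1}{3 + u}$ ($v{\left(u \right)} = -3 + \frac{1}{u + 3} = -3 + \frac{1}{3 + u}$)
$x{\left(A \right)} = 0$
$\sqrt{\left(R{\left(-128 \right)} + p\right) + V{\left(v{\left(-1 \right)},x{\left(-10 \right)} \right)}} = \sqrt{\left(-128 - 23224\right) + 183} = \sqrt{-23352 + 183} = \sqrt{-23169} = i \sqrt{23169}$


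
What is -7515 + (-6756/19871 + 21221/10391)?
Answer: -1551342420020/206479561 ≈ -7513.3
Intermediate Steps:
-7515 + (-6756/19871 + 21221/10391) = -7515 + 351480895/206479561 = -1551342420020/206479561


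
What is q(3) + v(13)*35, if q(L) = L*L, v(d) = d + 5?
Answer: 639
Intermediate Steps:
v(d) = 5 + d
q(L) = L**2
q(3) + v(13)*35 = 3**2 + (5 + 13)*35 = 9 + 18*35 = 9 + 630 = 639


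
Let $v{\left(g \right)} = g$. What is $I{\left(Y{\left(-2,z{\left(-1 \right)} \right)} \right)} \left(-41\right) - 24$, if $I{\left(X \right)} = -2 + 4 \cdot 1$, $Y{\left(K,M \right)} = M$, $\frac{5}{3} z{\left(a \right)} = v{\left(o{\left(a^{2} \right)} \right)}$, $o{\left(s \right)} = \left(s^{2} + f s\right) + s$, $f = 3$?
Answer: $-106$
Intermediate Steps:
$o{\left(s \right)} = s^{2} + 4 s$ ($o{\left(s \right)} = \left(s^{2} + 3 s\right) + s = s^{2} + 4 s$)
$z{\left(a \right)} = \frac{3 a^{2} \left(4 + a^{2}\right)}{5}$
$I{\left(X \right)} = 2$ ($I{\left(X \right)} = -2 + 4 = 2$)
$I{\left(Y{\left(-2,z{\left(-1 \right)} \right)} \right)} \left(-41\right) - 24 = 2 \left(-41\right) - 24 = -82 - 24 = -106$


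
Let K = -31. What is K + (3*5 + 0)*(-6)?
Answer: -121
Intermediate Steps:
K + (3*5 + 0)*(-6) = -31 + (3*5 + 0)*(-6) = -31 + (15 + 0)*(-6) = -31 + 15*(-6) = -31 - 90 = -121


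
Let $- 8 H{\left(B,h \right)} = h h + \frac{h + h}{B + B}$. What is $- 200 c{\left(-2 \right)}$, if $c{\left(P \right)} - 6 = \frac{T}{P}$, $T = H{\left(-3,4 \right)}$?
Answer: $- \frac{4150}{3} \approx -1383.3$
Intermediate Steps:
$H{\left(B,h \right)} = - \frac{h^{2}}{8} - \frac{h}{8 B}$ ($H{\left(B,h \right)} = - \frac{h h + \frac{h + h}{B + B}}{8} = - \frac{h^{2} + \frac{2 h}{2 B}}{8} = - \frac{h^{2} + 2 h \frac{1}{2 B}}{8} = - \frac{h^{2} + \frac{h}{B}}{8} = - \frac{h^{2}}{8} - \frac{h}{8 B}$)
$T = - \frac{11}{6}$ ($T = \left(- \frac{1}{8}\right) 4 \frac{1}{-3} \left(1 - 12\right) = \left(- \frac{1}{8}\right) 4 \left(- \frac{1}{3}\right) \left(1 - 12\right) = \left(- \frac{1}{8}\right) 4 \left(- \frac{1}{3}\right) \left(-11\right) = - \frac{11}{6} \approx -1.8333$)
$c{\left(P \right)} = 6 - \frac{11}{6 P}$
$- 200 c{\left(-2 \right)} = - 200 \left(6 - \frac{11}{6 \left(-2\right)}\right) = - 200 \left(6 - - \frac{11}{12}\right) = - 200 \left(6 + \frac{11}{12}\right) = \left(-200\right) \frac{83}{12} = - \frac{4150}{3}$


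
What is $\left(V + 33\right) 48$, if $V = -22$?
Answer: $528$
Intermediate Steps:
$\left(V + 33\right) 48 = \left(-22 + 33\right) 48 = 11 \cdot 48 = 528$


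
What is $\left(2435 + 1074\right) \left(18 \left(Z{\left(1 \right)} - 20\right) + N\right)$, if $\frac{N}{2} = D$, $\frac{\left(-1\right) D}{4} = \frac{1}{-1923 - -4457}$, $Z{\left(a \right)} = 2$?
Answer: $- \frac{1440486608}{1267} \approx -1.1369 \cdot 10^{6}$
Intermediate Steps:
$D = - \frac{2}{1267}$ ($D = - \frac{4}{-1923 - -4457} = - \frac{4}{-1923 + 4457} = - \frac{4}{2534} = \left(-4\right) \frac{1}{2534} = - \frac{2}{1267} \approx -0.0015785$)
$N = - \frac{4}{1267}$ ($N = 2 \left(- \frac{2}{1267}\right) = - \frac{4}{1267} \approx -0.0031571$)
$\left(2435 + 1074\right) \left(18 \left(Z{\left(1 \right)} - 20\right) + N\right) = \left(2435 + 1074\right) \left(18 \left(2 - 20\right) - \frac{4}{1267}\right) = 3509 \left(18 \left(-18\right) - \frac{4}{1267}\right) = 3509 \left(-324 - \frac{4}{1267}\right) = 3509 \left(- \frac{410512}{1267}\right) = - \frac{1440486608}{1267}$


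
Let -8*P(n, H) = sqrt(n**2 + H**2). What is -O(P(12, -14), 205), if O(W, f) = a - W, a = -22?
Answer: 22 - sqrt(85)/4 ≈ 19.695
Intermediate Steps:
P(n, H) = -sqrt(H**2 + n**2)/8 (P(n, H) = -sqrt(n**2 + H**2)/8 = -sqrt(H**2 + n**2)/8)
O(W, f) = -22 - W
-O(P(12, -14), 205) = -(-22 - (-1)*sqrt((-14)**2 + 12**2)/8) = -(-22 - (-1)*sqrt(196 + 144)/8) = -(-22 - (-1)*sqrt(340)/8) = -(-22 - (-1)*2*sqrt(85)/8) = -(-22 - (-1)*sqrt(85)/4) = -(-22 + sqrt(85)/4) = 22 - sqrt(85)/4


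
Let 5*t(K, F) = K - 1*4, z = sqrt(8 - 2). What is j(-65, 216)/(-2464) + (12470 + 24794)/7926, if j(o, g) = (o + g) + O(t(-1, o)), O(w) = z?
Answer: 45310835/9764832 - sqrt(6)/2464 ≈ 4.6392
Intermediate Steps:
z = sqrt(6) ≈ 2.4495
t(K, F) = -4/5 + K/5 (t(K, F) = (K - 1*4)/5 = (K - 4)/5 = (-4 + K)/5 = -4/5 + K/5)
O(w) = sqrt(6)
j(o, g) = g + o + sqrt(6) (j(o, g) = (o + g) + sqrt(6) = (g + o) + sqrt(6) = g + o + sqrt(6))
j(-65, 216)/(-2464) + (12470 + 24794)/7926 = (216 - 65 + sqrt(6))/(-2464) + (12470 + 24794)/7926 = (151 + sqrt(6))*(-1/2464) + 37264*(1/7926) = (-151/2464 - sqrt(6)/2464) + 18632/3963 = 45310835/9764832 - sqrt(6)/2464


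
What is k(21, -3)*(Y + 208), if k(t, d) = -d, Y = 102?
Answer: 930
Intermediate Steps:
k(21, -3)*(Y + 208) = (-1*(-3))*(102 + 208) = 3*310 = 930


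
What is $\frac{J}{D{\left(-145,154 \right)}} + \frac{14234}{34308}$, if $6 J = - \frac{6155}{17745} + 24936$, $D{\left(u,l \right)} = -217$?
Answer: $- \frac{13751713177}{733936749} \approx -18.737$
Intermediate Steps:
$J = \frac{88496633}{21294}$ ($J = \frac{- \frac{6155}{17745} + 24936}{6} = \frac{\left(-6155\right) \frac{1}{17745} + 24936}{6} = \frac{- \frac{1231}{3549} + 24936}{6} = \frac{1}{6} \cdot \frac{88496633}{3549} = \frac{88496633}{21294} \approx 4155.9$)
$\frac{J}{D{\left(-145,154 \right)}} + \frac{14234}{34308} = \frac{88496633}{21294 \left(-217\right)} + \frac{14234}{34308} = \frac{88496633}{21294} \left(- \frac{1}{217}\right) + 14234 \cdot \frac{1}{34308} = - \frac{88496633}{4620798} + \frac{7117}{17154} = - \frac{13751713177}{733936749}$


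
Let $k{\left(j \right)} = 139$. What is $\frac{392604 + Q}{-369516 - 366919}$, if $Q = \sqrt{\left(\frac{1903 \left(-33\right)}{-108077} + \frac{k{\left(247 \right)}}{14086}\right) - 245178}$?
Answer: $- \frac{392604}{736435} - \frac{i \sqrt{568227674587204309967978}}{1121128481882570} \approx -0.53311 - 0.00067237 i$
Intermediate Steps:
$Q = \frac{i \sqrt{568227674587204309967978}}{1522372622}$ ($Q = \sqrt{\left(\frac{1903 \left(-33\right)}{-108077} + \frac{139}{14086}\right) - 245178} = \sqrt{\left(\left(-62799\right) \left(- \frac{1}{108077}\right) + 139 \cdot \frac{1}{14086}\right) - 245178} = \sqrt{\left(\frac{62799}{108077} + \frac{139}{14086}\right) - 245178} = \sqrt{\frac{899609417}{1522372622} - 245178} = \sqrt{- \frac{373251375107299}{1522372622}} = \frac{i \sqrt{568227674587204309967978}}{1522372622} \approx 495.15 i$)
$\frac{392604 + Q}{-369516 - 366919} = \frac{392604 + \frac{i \sqrt{568227674587204309967978}}{1522372622}}{-369516 - 366919} = \frac{392604 + \frac{i \sqrt{568227674587204309967978}}{1522372622}}{-736435} = \left(392604 + \frac{i \sqrt{568227674587204309967978}}{1522372622}\right) \left(- \frac{1}{736435}\right) = - \frac{392604}{736435} - \frac{i \sqrt{568227674587204309967978}}{1121128481882570}$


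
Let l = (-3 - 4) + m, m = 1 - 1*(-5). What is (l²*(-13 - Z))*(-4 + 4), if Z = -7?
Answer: 0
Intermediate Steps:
m = 6 (m = 1 + 5 = 6)
l = -1 (l = (-3 - 4) + 6 = -7 + 6 = -1)
(l²*(-13 - Z))*(-4 + 4) = ((-1)²*(-13 - 1*(-7)))*(-4 + 4) = (1*(-13 + 7))*0 = (1*(-6))*0 = -6*0 = 0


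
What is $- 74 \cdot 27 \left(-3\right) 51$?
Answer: $305694$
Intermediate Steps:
$- 74 \cdot 27 \left(-3\right) 51 = \left(-74\right) \left(-81\right) 51 = 5994 \cdot 51 = 305694$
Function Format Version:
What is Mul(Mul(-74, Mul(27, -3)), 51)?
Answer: 305694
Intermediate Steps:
Mul(Mul(-74, Mul(27, -3)), 51) = Mul(Mul(-74, -81), 51) = Mul(5994, 51) = 305694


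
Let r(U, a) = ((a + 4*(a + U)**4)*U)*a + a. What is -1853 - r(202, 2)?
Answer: -2798736595559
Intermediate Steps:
r(U, a) = a + U*a*(a + 4*(U + a)**4) (r(U, a) = ((a + 4*(U + a)**4)*U)*a + a = (U*(a + 4*(U + a)**4))*a + a = U*a*(a + 4*(U + a)**4) + a = a + U*a*(a + 4*(U + a)**4))
-1853 - r(202, 2) = -1853 - 2*(1 + 202*2 + 4*202*(202 + 2)**4) = -1853 - 2*(1 + 404 + 4*202*204**4) = -1853 - 2*(1 + 404 + 4*202*1731891456) = -1853 - 2*(1 + 404 + 1399368296448) = -1853 - 2*1399368296853 = -1853 - 1*2798736593706 = -1853 - 2798736593706 = -2798736595559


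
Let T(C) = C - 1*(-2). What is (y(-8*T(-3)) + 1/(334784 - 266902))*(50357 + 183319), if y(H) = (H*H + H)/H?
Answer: 71380890882/33941 ≈ 2.1031e+6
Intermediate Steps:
T(C) = 2 + C (T(C) = C + 2 = 2 + C)
y(H) = (H + H**2)/H (y(H) = (H**2 + H)/H = (H + H**2)/H)
(y(-8*T(-3)) + 1/(334784 - 266902))*(50357 + 183319) = ((1 - 8*(2 - 3)) + 1/(334784 - 266902))*(50357 + 183319) = ((1 - 8*(-1)) + 1/67882)*233676 = ((1 + 8) + 1/67882)*233676 = (9 + 1/67882)*233676 = (610939/67882)*233676 = 71380890882/33941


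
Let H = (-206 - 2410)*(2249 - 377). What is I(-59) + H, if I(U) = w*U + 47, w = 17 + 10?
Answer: -4898698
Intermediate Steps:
H = -4897152 (H = -2616*1872 = -4897152)
w = 27
I(U) = 47 + 27*U (I(U) = 27*U + 47 = 47 + 27*U)
I(-59) + H = (47 + 27*(-59)) - 4897152 = (47 - 1593) - 4897152 = -1546 - 4897152 = -4898698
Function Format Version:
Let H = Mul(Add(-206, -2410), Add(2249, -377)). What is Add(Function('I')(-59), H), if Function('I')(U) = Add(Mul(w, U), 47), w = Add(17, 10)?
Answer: -4898698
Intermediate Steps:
H = -4897152 (H = Mul(-2616, 1872) = -4897152)
w = 27
Function('I')(U) = Add(47, Mul(27, U)) (Function('I')(U) = Add(Mul(27, U), 47) = Add(47, Mul(27, U)))
Add(Function('I')(-59), H) = Add(Add(47, Mul(27, -59)), -4897152) = Add(Add(47, -1593), -4897152) = Add(-1546, -4897152) = -4898698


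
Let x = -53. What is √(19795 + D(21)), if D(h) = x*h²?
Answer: I*√3578 ≈ 59.816*I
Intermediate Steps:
D(h) = -53*h²
√(19795 + D(21)) = √(19795 - 53*21²) = √(19795 - 53*441) = √(19795 - 23373) = √(-3578) = I*√3578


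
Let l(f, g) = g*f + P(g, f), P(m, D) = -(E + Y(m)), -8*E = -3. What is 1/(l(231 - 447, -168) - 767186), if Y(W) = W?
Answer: -8/5845843 ≈ -1.3685e-6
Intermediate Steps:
E = 3/8 (E = -1/8*(-3) = 3/8 ≈ 0.37500)
P(m, D) = -3/8 - m (P(m, D) = -(3/8 + m) = -3/8 - m)
l(f, g) = -3/8 - g + f*g (l(f, g) = g*f + (-3/8 - g) = f*g + (-3/8 - g) = -3/8 - g + f*g)
1/(l(231 - 447, -168) - 767186) = 1/((-3/8 - 1*(-168) + (231 - 447)*(-168)) - 767186) = 1/((-3/8 + 168 - 216*(-168)) - 767186) = 1/((-3/8 + 168 + 36288) - 767186) = 1/(291645/8 - 767186) = 1/(-5845843/8) = -8/5845843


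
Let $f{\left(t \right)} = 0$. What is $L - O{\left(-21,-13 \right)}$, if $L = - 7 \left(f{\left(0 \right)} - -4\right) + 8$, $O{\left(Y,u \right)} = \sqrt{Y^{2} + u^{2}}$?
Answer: $-20 - \sqrt{610} \approx -44.698$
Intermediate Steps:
$L = -20$ ($L = - 7 \left(0 - -4\right) + 8 = - 7 \left(0 + 4\right) + 8 = \left(-7\right) 4 + 8 = -28 + 8 = -20$)
$L - O{\left(-21,-13 \right)} = -20 - \sqrt{\left(-21\right)^{2} + \left(-13\right)^{2}} = -20 - \sqrt{441 + 169} = -20 - \sqrt{610}$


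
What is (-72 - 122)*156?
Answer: -30264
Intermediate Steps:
(-72 - 122)*156 = -194*156 = -30264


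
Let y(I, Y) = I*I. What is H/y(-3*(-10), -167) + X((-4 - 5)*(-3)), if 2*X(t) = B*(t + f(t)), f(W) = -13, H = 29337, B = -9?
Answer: -9121/300 ≈ -30.403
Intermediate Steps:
y(I, Y) = I²
X(t) = 117/2 - 9*t/2 (X(t) = (-9*(t - 13))/2 = (-9*(-13 + t))/2 = (117 - 9*t)/2 = 117/2 - 9*t/2)
H/y(-3*(-10), -167) + X((-4 - 5)*(-3)) = 29337/((-3*(-10))²) + (117/2 - 9*(-4 - 5)*(-3)/2) = 29337/(30²) + (117/2 - (-81)*(-3)/2) = 29337/900 + (117/2 - 9/2*27) = 29337*(1/900) + (117/2 - 243/2) = 9779/300 - 63 = -9121/300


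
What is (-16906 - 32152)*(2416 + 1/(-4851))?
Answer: -574960495870/4851 ≈ -1.1852e+8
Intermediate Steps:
(-16906 - 32152)*(2416 + 1/(-4851)) = -49058*(2416 - 1/4851) = -49058*11720015/4851 = -574960495870/4851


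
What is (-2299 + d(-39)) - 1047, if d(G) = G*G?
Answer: -1825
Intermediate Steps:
d(G) = G²
(-2299 + d(-39)) - 1047 = (-2299 + (-39)²) - 1047 = (-2299 + 1521) - 1047 = -778 - 1047 = -1825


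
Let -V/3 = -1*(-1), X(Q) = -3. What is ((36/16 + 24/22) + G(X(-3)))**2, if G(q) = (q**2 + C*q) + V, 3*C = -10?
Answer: 724201/1936 ≈ 374.07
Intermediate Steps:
C = -10/3 (C = (1/3)*(-10) = -10/3 ≈ -3.3333)
V = -3 (V = -(-3)*(-1) = -3*1 = -3)
G(q) = -3 + q**2 - 10*q/3 (G(q) = (q**2 - 10*q/3) - 3 = -3 + q**2 - 10*q/3)
((36/16 + 24/22) + G(X(-3)))**2 = ((36/16 + 24/22) + (-3 + (-3)**2 - 10/3*(-3)))**2 = ((36*(1/16) + 24*(1/22)) + (-3 + 9 + 10))**2 = ((9/4 + 12/11) + 16)**2 = (147/44 + 16)**2 = (851/44)**2 = 724201/1936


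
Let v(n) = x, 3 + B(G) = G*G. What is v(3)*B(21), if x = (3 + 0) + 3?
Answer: 2628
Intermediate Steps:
B(G) = -3 + G² (B(G) = -3 + G*G = -3 + G²)
x = 6 (x = 3 + 3 = 6)
v(n) = 6
v(3)*B(21) = 6*(-3 + 21²) = 6*(-3 + 441) = 6*438 = 2628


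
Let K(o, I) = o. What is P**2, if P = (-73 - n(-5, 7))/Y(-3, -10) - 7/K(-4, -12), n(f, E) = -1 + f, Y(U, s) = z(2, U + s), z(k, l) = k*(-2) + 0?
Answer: 1369/4 ≈ 342.25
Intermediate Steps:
z(k, l) = -2*k (z(k, l) = -2*k + 0 = -2*k)
Y(U, s) = -4 (Y(U, s) = -2*2 = -4)
P = 37/2 (P = (-73 - (-1 - 5))/(-4) - 7/(-4) = (-73 - 1*(-6))*(-1/4) - 7*(-1/4) = (-73 + 6)*(-1/4) + 7/4 = -67*(-1/4) + 7/4 = 67/4 + 7/4 = 37/2 ≈ 18.500)
P**2 = (37/2)**2 = 1369/4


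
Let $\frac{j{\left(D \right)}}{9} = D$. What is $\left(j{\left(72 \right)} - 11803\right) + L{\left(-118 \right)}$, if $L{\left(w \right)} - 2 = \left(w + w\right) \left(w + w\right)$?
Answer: $44543$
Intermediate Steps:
$j{\left(D \right)} = 9 D$
$L{\left(w \right)} = 2 + 4 w^{2}$ ($L{\left(w \right)} = 2 + \left(w + w\right) \left(w + w\right) = 2 + 2 w 2 w = 2 + 4 w^{2}$)
$\left(j{\left(72 \right)} - 11803\right) + L{\left(-118 \right)} = \left(9 \cdot 72 - 11803\right) + \left(2 + 4 \left(-118\right)^{2}\right) = \left(648 - 11803\right) + \left(2 + 4 \cdot 13924\right) = -11155 + \left(2 + 55696\right) = -11155 + 55698 = 44543$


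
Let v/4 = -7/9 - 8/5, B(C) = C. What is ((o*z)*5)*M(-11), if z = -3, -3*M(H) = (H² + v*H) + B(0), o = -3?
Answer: -10153/3 ≈ -3384.3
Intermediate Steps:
v = -428/45 (v = 4*(-7/9 - 8/5) = 4*(-107/45) = -428/45 ≈ -9.5111)
M(H) = -H²/3 + 428*H/135 (M(H) = -((H² - 428*H/45) + 0)/3 = -(H² - 428*H/45)/3 = -H²/3 + 428*H/135)
((o*z)*5)*M(-11) = (-3*(-3)*5)*((1/135)*(-11)*(428 - 45*(-11))) = (9*5)*((1/135)*(-11)*(428 + 495)) = 45*((1/135)*(-11)*923) = 45*(-10153/135) = -10153/3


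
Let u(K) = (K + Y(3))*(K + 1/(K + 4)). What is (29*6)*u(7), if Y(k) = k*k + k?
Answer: 257868/11 ≈ 23443.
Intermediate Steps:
Y(k) = k + k² (Y(k) = k² + k = k + k²)
u(K) = (12 + K)*(K + 1/(4 + K)) (u(K) = (K + 3*(1 + 3))*(K + 1/(K + 4)) = (K + 3*4)*(K + 1/(4 + K)) = (K + 12)*(K + 1/(4 + K)) = (12 + K)*(K + 1/(4 + K)))
(29*6)*u(7) = (29*6)*((12 + 7³ + 16*7² + 49*7)/(4 + 7)) = 174*((12 + 343 + 16*49 + 343)/11) = 174*((12 + 343 + 784 + 343)/11) = 174*((1/11)*1482) = 174*(1482/11) = 257868/11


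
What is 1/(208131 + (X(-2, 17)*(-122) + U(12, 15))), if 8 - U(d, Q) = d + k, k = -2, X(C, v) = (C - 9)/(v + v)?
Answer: 17/3538864 ≈ 4.8038e-6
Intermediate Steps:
X(C, v) = (-9 + C)/(2*v) (X(C, v) = (-9 + C)/((2*v)) = (-9 + C)*(1/(2*v)) = (-9 + C)/(2*v))
U(d, Q) = 10 - d (U(d, Q) = 8 - (d - 2) = 8 - (-2 + d) = 8 + (2 - d) = 10 - d)
1/(208131 + (X(-2, 17)*(-122) + U(12, 15))) = 1/(208131 + (((1/2)*(-9 - 2)/17)*(-122) + (10 - 1*12))) = 1/(208131 + (((1/2)*(1/17)*(-11))*(-122) + (10 - 12))) = 1/(208131 + (-11/34*(-122) - 2)) = 1/(208131 + (671/17 - 2)) = 1/(208131 + 637/17) = 1/(3538864/17) = 17/3538864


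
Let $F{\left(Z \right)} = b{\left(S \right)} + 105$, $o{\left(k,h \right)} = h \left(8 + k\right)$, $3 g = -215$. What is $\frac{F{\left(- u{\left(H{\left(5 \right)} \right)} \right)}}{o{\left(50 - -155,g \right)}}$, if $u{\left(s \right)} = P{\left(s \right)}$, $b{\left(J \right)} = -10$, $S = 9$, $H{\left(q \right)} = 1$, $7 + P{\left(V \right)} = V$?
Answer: $- \frac{19}{3053} \approx -0.0062234$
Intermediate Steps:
$g = - \frac{215}{3}$ ($g = \frac{1}{3} \left(-215\right) = - \frac{215}{3} \approx -71.667$)
$P{\left(V \right)} = -7 + V$
$u{\left(s \right)} = -7 + s$
$F{\left(Z \right)} = 95$ ($F{\left(Z \right)} = -10 + 105 = 95$)
$\frac{F{\left(- u{\left(H{\left(5 \right)} \right)} \right)}}{o{\left(50 - -155,g \right)}} = \frac{95}{\left(- \frac{215}{3}\right) \left(8 + \left(50 - -155\right)\right)} = \frac{95}{\left(- \frac{215}{3}\right) \left(8 + \left(50 + 155\right)\right)} = \frac{95}{\left(- \frac{215}{3}\right) \left(8 + 205\right)} = \frac{95}{\left(- \frac{215}{3}\right) 213} = \frac{95}{-15265} = 95 \left(- \frac{1}{15265}\right) = - \frac{19}{3053}$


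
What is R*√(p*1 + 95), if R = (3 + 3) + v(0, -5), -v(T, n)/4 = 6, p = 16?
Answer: -18*√111 ≈ -189.64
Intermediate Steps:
v(T, n) = -24 (v(T, n) = -4*6 = -24)
R = -18 (R = (3 + 3) - 24 = 6 - 24 = -18)
R*√(p*1 + 95) = -18*√(16*1 + 95) = -18*√(16 + 95) = -18*√111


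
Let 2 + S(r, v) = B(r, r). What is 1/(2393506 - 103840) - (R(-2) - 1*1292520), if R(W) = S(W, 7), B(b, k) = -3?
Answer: 2959450546651/2289666 ≈ 1.2925e+6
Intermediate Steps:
S(r, v) = -5 (S(r, v) = -2 - 3 = -5)
R(W) = -5
1/(2393506 - 103840) - (R(-2) - 1*1292520) = 1/(2393506 - 103840) - (-5 - 1*1292520) = 1/2289666 - (-5 - 1292520) = 1/2289666 - 1*(-1292525) = 1/2289666 + 1292525 = 2959450546651/2289666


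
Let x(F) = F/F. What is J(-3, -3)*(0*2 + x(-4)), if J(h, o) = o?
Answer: -3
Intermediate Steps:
x(F) = 1
J(-3, -3)*(0*2 + x(-4)) = -3*(0*2 + 1) = -3*(0 + 1) = -3*1 = -3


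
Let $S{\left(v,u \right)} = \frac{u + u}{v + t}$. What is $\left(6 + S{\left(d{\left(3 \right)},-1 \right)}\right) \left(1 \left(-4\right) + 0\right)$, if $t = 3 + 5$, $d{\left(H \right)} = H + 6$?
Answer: $- \frac{400}{17} \approx -23.529$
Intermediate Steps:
$d{\left(H \right)} = 6 + H$
$t = 8$
$S{\left(v,u \right)} = \frac{2 u}{8 + v}$ ($S{\left(v,u \right)} = \frac{u + u}{v + 8} = \frac{2 u}{8 + v}$)
$\left(6 + S{\left(d{\left(3 \right)},-1 \right)}\right) \left(1 \left(-4\right) + 0\right) = \left(6 + 2 \left(-1\right) \frac{1}{8 + \left(6 + 3\right)}\right) \left(1 \left(-4\right) + 0\right) = \left(6 + 2 \left(-1\right) \frac{1}{8 + 9}\right) \left(-4 + 0\right) = \left(6 + 2 \left(-1\right) \frac{1}{17}\right) \left(-4\right) = \left(6 - \frac{2}{17}\right) \left(-4\right) = \frac{100}{17} \left(-4\right) = - \frac{400}{17}$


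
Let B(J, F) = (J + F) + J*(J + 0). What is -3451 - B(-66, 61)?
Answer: -7802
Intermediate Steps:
B(J, F) = F + J + J**2 (B(J, F) = (F + J) + J*J = (F + J) + J**2 = F + J + J**2)
-3451 - B(-66, 61) = -3451 - (61 - 66 + (-66)**2) = -3451 - (61 - 66 + 4356) = -3451 - 1*4351 = -3451 - 4351 = -7802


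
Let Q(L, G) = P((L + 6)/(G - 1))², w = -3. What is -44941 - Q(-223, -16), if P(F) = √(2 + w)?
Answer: -44940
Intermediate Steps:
P(F) = I (P(F) = √(2 - 3) = √(-1) = I)
Q(L, G) = -1 (Q(L, G) = I² = -1)
-44941 - Q(-223, -16) = -44941 - 1*(-1) = -44941 + 1 = -44940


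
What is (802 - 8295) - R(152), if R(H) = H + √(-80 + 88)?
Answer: -7645 - 2*√2 ≈ -7647.8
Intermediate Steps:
R(H) = H + 2*√2 (R(H) = H + √8 = H + 2*√2)
(802 - 8295) - R(152) = (802 - 8295) - (152 + 2*√2) = -7493 + (-152 - 2*√2) = -7645 - 2*√2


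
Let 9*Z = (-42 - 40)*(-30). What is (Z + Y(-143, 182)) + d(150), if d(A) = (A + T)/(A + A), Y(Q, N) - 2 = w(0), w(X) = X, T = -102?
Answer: 20662/75 ≈ 275.49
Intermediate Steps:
Y(Q, N) = 2 (Y(Q, N) = 2 + 0 = 2)
d(A) = (-102 + A)/(2*A) (d(A) = (A - 102)/(A + A) = (-102 + A)/((2*A)) = (-102 + A)*(1/(2*A)) = (-102 + A)/(2*A))
Z = 820/3 (Z = ((-42 - 40)*(-30))/9 = (-82*(-30))/9 = (1/9)*2460 = 820/3 ≈ 273.33)
(Z + Y(-143, 182)) + d(150) = (820/3 + 2) + (1/2)*(-102 + 150)/150 = 826/3 + (1/2)*(1/150)*48 = 826/3 + 4/25 = 20662/75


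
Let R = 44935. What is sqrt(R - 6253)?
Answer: 3*sqrt(4298) ≈ 196.68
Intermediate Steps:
sqrt(R - 6253) = sqrt(44935 - 6253) = sqrt(38682) = 3*sqrt(4298)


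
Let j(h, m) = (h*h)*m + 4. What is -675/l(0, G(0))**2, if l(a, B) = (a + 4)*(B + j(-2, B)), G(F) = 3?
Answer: -675/5776 ≈ -0.11686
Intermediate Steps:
j(h, m) = 4 + m*h**2 (j(h, m) = h**2*m + 4 = m*h**2 + 4 = 4 + m*h**2)
l(a, B) = (4 + a)*(4 + 5*B) (l(a, B) = (a + 4)*(B + (4 + B*(-2)**2)) = (4 + a)*(B + (4 + B*4)) = (4 + a)*(B + (4 + 4*B)) = (4 + a)*(4 + 5*B))
-675/l(0, G(0))**2 = -675/(16 + 4*0 + 20*3 + 5*3*0)**2 = -675/(16 + 0 + 60 + 0)**2 = -675/(76**2) = -675/5776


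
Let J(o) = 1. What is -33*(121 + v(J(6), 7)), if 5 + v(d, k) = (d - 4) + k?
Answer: -3960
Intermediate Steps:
v(d, k) = -9 + d + k (v(d, k) = -5 + ((d - 4) + k) = -5 + ((-4 + d) + k) = -5 + (-4 + d + k) = -9 + d + k)
-33*(121 + v(J(6), 7)) = -33*(121 + (-9 + 1 + 7)) = -33*(121 - 1) = -33*120 = -3960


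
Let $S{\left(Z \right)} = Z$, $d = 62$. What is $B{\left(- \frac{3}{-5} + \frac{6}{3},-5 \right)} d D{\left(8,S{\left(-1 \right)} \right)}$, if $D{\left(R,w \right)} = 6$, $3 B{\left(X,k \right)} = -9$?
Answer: $-1116$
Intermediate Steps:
$B{\left(X,k \right)} = -3$ ($B{\left(X,k \right)} = \frac{1}{3} \left(-9\right) = -3$)
$B{\left(- \frac{3}{-5} + \frac{6}{3},-5 \right)} d D{\left(8,S{\left(-1 \right)} \right)} = \left(-3\right) 62 \cdot 6 = \left(-186\right) 6 = -1116$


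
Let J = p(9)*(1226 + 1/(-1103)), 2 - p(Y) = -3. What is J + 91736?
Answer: 107946193/1103 ≈ 97866.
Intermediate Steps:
p(Y) = 5 (p(Y) = 2 - 1*(-3) = 2 + 3 = 5)
J = 6761385/1103 (J = 5*(1226 + 1/(-1103)) = 5*(1226 - 1/1103) = 5*(1352277/1103) = 6761385/1103 ≈ 6130.0)
J + 91736 = 6761385/1103 + 91736 = 107946193/1103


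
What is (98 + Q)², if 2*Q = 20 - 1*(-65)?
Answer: 78961/4 ≈ 19740.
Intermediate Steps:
Q = 85/2 (Q = (20 - 1*(-65))/2 = (20 + 65)/2 = (½)*85 = 85/2 ≈ 42.500)
(98 + Q)² = (98 + 85/2)² = (281/2)² = 78961/4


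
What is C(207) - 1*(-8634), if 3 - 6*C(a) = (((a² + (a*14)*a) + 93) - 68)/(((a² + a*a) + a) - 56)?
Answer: 4446936383/515094 ≈ 8633.3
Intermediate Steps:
C(a) = ½ - (25 + 15*a²)/(6*(-56 + a + 2*a²)) (C(a) = ½ - (((a² + (a*14)*a) + 93) - 68)/(6*(((a² + a*a) + a) - 56)) = ½ - (((a² + (14*a)*a) + 93) - 68)/(6*(((a² + a²) + a) - 56)) = ½ - (((a² + 14*a²) + 93) - 68)/(6*((2*a² + a) - 56)) = ½ - ((15*a² + 93) - 68)/(6*((a + 2*a²) - 56)) = ½ - ((93 + 15*a²) - 68)/(6*(-56 + a + 2*a²)) = ½ - (25 + 15*a²)/(6*(-56 + a + 2*a²)))
C(207) - 1*(-8634) = (-193 - 9*207² + 3*207)/(6*(-56 + 207 + 2*207²)) - 1*(-8634) = (-193 - 9*42849 + 621)/(6*(-56 + 207 + 2*42849)) + 8634 = (-193 - 385641 + 621)/(6*(-56 + 207 + 85698)) + 8634 = (⅙)*(-385213)/85849 + 8634 = (⅙)*(1/85849)*(-385213) + 8634 = -385213/515094 + 8634 = 4446936383/515094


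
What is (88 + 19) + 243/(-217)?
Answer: 22976/217 ≈ 105.88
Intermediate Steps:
(88 + 19) + 243/(-217) = 107 + 243*(-1/217) = 107 - 243/217 = 22976/217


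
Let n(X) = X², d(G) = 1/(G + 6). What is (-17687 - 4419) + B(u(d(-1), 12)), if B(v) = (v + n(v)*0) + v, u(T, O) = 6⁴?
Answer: -19514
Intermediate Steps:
d(G) = 1/(6 + G)
u(T, O) = 1296
B(v) = 2*v (B(v) = (v + v²*0) + v = (v + 0) + v = v + v = 2*v)
(-17687 - 4419) + B(u(d(-1), 12)) = (-17687 - 4419) + 2*1296 = -22106 + 2592 = -19514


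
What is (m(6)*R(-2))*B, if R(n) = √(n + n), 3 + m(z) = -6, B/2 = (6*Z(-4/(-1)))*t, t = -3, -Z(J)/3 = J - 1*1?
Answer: -5832*I ≈ -5832.0*I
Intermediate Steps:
Z(J) = 3 - 3*J (Z(J) = -3*(J - 1*1) = -3*(J - 1) = -3*(-1 + J) = 3 - 3*J)
B = 324 (B = 2*((6*(3 - (-12)/(-1)))*(-3)) = 2*((6*(3 - (-12)*(-1)))*(-3)) = 2*((6*(3 - 3*4))*(-3)) = 2*((6*(3 - 12))*(-3)) = 2*((6*(-9))*(-3)) = 2*(-54*(-3)) = 2*162 = 324)
m(z) = -9 (m(z) = -3 - 6 = -9)
R(n) = √2*√n (R(n) = √(2*n) = √2*√n)
(m(6)*R(-2))*B = -9*√2*√(-2)*324 = -9*√2*I*√2*324 = -18*I*324 = -5832*I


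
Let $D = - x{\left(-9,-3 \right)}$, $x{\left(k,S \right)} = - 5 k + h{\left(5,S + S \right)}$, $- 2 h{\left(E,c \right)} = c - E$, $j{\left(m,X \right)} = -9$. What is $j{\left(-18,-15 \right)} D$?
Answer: $\frac{909}{2} \approx 454.5$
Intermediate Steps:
$h{\left(E,c \right)} = \frac{E}{2} - \frac{c}{2}$ ($h{\left(E,c \right)} = - \frac{c - E}{2} = \frac{E}{2} - \frac{c}{2}$)
$x{\left(k,S \right)} = \frac{5}{2} - S - 5 k$ ($x{\left(k,S \right)} = - 5 k - \left(- \frac{5}{2} + \frac{S + S}{2}\right) = - 5 k - \left(- \frac{5}{2} + \frac{2 S}{2}\right) = - 5 k - \left(- \frac{5}{2} + S\right) = \frac{5}{2} - S - 5 k$)
$D = - \frac{101}{2}$ ($D = - (\frac{5}{2} - -3 - -45) = - (\frac{5}{2} + 3 + 45) = \left(-1\right) \frac{101}{2} = - \frac{101}{2} \approx -50.5$)
$j{\left(-18,-15 \right)} D = \left(-9\right) \left(- \frac{101}{2}\right) = \frac{909}{2}$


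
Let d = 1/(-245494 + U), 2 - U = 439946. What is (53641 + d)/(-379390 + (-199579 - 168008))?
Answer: -36767579757/512006420926 ≈ -0.071811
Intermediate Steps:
U = -439944 (U = 2 - 1*439946 = 2 - 439946 = -439944)
d = -1/685438 (d = 1/(-245494 - 439944) = 1/(-685438) = -1/685438 ≈ -1.4589e-6)
(53641 + d)/(-379390 + (-199579 - 168008)) = (53641 - 1/685438)/(-379390 + (-199579 - 168008)) = 36767579757/(685438*(-379390 - 367587)) = (36767579757/685438)/(-746977) = (36767579757/685438)*(-1/746977) = -36767579757/512006420926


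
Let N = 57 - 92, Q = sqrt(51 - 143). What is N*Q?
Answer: -70*I*sqrt(23) ≈ -335.71*I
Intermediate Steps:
Q = 2*I*sqrt(23) (Q = sqrt(-92) = 2*I*sqrt(23) ≈ 9.5917*I)
N = -35
N*Q = -70*I*sqrt(23)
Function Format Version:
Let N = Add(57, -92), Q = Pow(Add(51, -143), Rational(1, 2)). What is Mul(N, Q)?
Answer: Mul(-70, I, Pow(23, Rational(1, 2))) ≈ Mul(-335.71, I)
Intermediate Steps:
Q = Mul(2, I, Pow(23, Rational(1, 2))) (Q = Pow(-92, Rational(1, 2)) = Mul(2, I, Pow(23, Rational(1, 2))) ≈ Mul(9.5917, I))
N = -35
Mul(N, Q) = Mul(-35, Mul(2, I, Pow(23, Rational(1, 2)))) = Mul(-70, I, Pow(23, Rational(1, 2)))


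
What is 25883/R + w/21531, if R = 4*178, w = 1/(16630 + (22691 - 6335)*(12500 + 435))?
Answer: 58955793473390741/1621779737783640 ≈ 36.353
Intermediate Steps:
w = 1/211581490 (w = 1/(16630 + 16356*12935) = 1/(16630 + 211564860) = 1/211581490 ≈ 4.7263e-9)
R = 712
25883/R + w/21531 = 25883/712 + (1/211581490)/21531 = 25883*(1/712) + (1/211581490)*(1/21531) = 25883/712 + 1/4555561061190 = 58955793473390741/1621779737783640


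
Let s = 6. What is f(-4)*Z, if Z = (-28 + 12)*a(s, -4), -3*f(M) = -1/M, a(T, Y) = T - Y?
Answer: 40/3 ≈ 13.333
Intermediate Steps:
f(M) = 1/(3*M) (f(M) = -(-1)/(3*M) = 1/(3*M))
Z = -160 (Z = (-28 + 12)*(6 - 1*(-4)) = -16*(6 + 4) = -16*10 = -160)
f(-4)*Z = ((⅓)/(-4))*(-160) = ((⅓)*(-¼))*(-160) = -1/12*(-160) = 40/3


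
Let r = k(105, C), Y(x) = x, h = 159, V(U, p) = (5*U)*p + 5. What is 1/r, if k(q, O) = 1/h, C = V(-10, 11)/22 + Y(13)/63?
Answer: 159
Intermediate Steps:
V(U, p) = 5 + 5*U*p (V(U, p) = 5*U*p + 5 = 5 + 5*U*p)
C = -34049/1386 (C = (5 + 5*(-10)*11)/22 + 13/63 = (5 - 550)*(1/22) + 13*(1/63) = -545*1/22 + 13/63 = -545/22 + 13/63 = -34049/1386 ≈ -24.566)
k(q, O) = 1/159
r = 1/159 ≈ 0.0062893
1/r = 1/(1/159) = 159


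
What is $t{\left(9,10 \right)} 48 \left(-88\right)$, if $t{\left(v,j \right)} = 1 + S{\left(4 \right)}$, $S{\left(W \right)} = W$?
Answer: $-21120$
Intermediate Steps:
$t{\left(v,j \right)} = 5$ ($t{\left(v,j \right)} = 1 + 4 = 5$)
$t{\left(9,10 \right)} 48 \left(-88\right) = 5 \cdot 48 \left(-88\right) = 240 \left(-88\right) = -21120$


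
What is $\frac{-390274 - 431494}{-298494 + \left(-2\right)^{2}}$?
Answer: $\frac{410884}{149245} \approx 2.7531$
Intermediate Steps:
$\frac{-390274 - 431494}{-298494 + \left(-2\right)^{2}} = - \frac{821768}{-298494 + 4} = - \frac{821768}{-298490} = \left(-821768\right) \left(- \frac{1}{298490}\right) = \frac{410884}{149245}$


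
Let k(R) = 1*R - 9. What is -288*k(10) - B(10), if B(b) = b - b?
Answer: -288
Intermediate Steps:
k(R) = -9 + R (k(R) = R - 9 = -9 + R)
B(b) = 0
-288*k(10) - B(10) = -288*(-9 + 10) - 1*0 = -288*1 + 0 = -288 + 0 = -288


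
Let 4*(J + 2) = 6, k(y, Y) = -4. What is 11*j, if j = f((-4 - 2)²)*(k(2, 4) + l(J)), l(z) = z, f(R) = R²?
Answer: -64152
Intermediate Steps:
J = -½ (J = -2 + (¼)*6 = -2 + 3/2 = -½ ≈ -0.50000)
j = -5832 (j = ((-4 - 2)²)²*(-4 - ½) = ((-6)²)²*(-9/2) = 36²*(-9/2) = 1296*(-9/2) = -5832)
11*j = 11*(-5832) = -64152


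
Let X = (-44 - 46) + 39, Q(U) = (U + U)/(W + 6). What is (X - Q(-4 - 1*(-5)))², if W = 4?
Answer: 65536/25 ≈ 2621.4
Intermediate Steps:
Q(U) = U/5 (Q(U) = (U + U)/(4 + 6) = (2*U)/10 = (2*U)*(⅒) = U/5)
X = -51 (X = -90 + 39 = -51)
(X - Q(-4 - 1*(-5)))² = (-51 - (-4 - 1*(-5))/5)² = (-51 - (-4 + 5)/5)² = (-51 - 1/5)² = (-51 - 1*⅕)² = (-51 - ⅕)² = (-256/5)² = 65536/25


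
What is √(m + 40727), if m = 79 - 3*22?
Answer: 2*√10185 ≈ 201.84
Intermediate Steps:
m = 13 (m = 79 - 66 = 13)
√(m + 40727) = √(13 + 40727) = √40740 = 2*√10185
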